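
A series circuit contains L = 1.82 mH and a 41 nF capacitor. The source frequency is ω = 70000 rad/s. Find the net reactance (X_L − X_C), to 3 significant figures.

-221 Ω

X_L = ωL = 127 Ω
X_C = 1/(ωC) = 348 Ω
X = 127 − 348 = -221 Ω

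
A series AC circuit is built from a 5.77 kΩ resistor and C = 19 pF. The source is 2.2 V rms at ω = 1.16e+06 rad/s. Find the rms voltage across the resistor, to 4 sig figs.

X_C = 1/(ωC) = 45370 Ω
Z = 5770 − j45370 Ω
|Z| = √(5770² + 45370²) = 45740 Ω
I = V/|Z| = 48.10 μA
V_R = I·|Z_R| = 4.81e-05 × 5770 = 0.2775 V

0.2775 V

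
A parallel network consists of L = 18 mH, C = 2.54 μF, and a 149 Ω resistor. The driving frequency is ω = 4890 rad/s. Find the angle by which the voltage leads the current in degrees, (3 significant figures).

-8.97°

X_L = ωL = 88.0 Ω
X_C = 1/(ωC) = 80.5 Ω
Parallel: admittances add. Y = 1/R + 1/(jωL) + jωC
Y = (0.00671 + j0.00106) S
|Y| = 0.00679 S → |Z| = 1/|Y| = 147 Ω, ∠Z = −∠Y = -8.97°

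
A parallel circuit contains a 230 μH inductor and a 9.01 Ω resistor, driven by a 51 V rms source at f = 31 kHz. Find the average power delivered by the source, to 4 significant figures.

288.7 W

ω = 2πf = 194800 rad/s
X_L = ωL = 44.80 Ω
Parallel: admittances add. Y = 1/R + 1/(jωL)
Y = (0.1110 − j0.02232) S
|Y| = 0.1132 S → |Z| = 1/|Y| = 8.833 Ω, ∠Z = −∠Y = 11.37°
I = V/|Z| = 5.774 A
P = VI cos φ = 51 × 5.774 × cos(11.37°) = 288.7 W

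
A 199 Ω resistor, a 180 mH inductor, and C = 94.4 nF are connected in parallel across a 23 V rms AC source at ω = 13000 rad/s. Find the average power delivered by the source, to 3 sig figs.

2.66 W

X_L = ωL = 2340 Ω
X_C = 1/(ωC) = 815 Ω
Parallel: admittances add. Y = 1/R + 1/(jωL) + jωC
Y = (0.00503 + j0.000800) S
|Y| = 0.00509 S → |Z| = 1/|Y| = 197 Ω, ∠Z = −∠Y = -9.04°
I = V/|Z| = 117 mA
P = VI cos φ = 23 × 0.117 × cos(-9.04°) = 2.66 W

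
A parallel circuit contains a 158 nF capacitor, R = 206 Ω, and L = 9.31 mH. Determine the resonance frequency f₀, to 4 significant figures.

4.150 kHz

ω₀ = 1/√(LC) = 1/√(0.00931 × 1.58e-07) = 26070 rad/s
f₀ = ω₀/(2π) = 4.150 kHz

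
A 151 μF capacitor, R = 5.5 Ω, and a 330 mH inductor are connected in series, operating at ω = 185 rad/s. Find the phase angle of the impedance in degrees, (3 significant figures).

X_L = ωL = 61.1 Ω
X_C = 1/(ωC) = 35.8 Ω
Net reactance X = X_L − X_C = 25.3 Ω
Z = 5.50 + j25.3 Ω
|Z| = √(5.50² + 25.3²) = 25.8 Ω
∠Z = arctan(25.3/5.50) = 77.7°

77.7°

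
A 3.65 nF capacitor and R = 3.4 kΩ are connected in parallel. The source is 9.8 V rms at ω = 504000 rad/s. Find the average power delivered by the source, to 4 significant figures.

X_C = 1/(ωC) = 543.6 Ω
Parallel: admittances add. Y = 1/R + jωC
Y = (0.0002941 + j0.001840) S
|Y| = 0.001863 S → |Z| = 1/|Y| = 536.8 Ω, ∠Z = −∠Y = -80.92°
I = V/|Z| = 18.26 mA
P = VI cos φ = 9.8 × 0.01826 × cos(-80.92°) = 28.25 mW

28.25 mW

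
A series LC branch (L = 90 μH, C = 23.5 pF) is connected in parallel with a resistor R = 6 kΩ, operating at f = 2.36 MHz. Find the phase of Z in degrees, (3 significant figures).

-75.6°

ω = 2πf = 1.483e+07 rad/s
X_L = ωL = 1330 Ω
X_C = 1/(ωC) = 2870 Ω
Branch 1: Z₁ = R = 6000 Ω
Branch 2 (series LC): Z₂ = j(X_L − X_C) = −j1540 Ω
Parallel: Z = Z₁Z₂/(Z₁+Z₂), |Z| = 1490 Ω, ∠Z = -75.6°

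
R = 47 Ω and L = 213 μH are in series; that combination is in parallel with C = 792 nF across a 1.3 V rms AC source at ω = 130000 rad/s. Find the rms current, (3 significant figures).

123 mA

X_L = ωL = 27.7 Ω
X_C = 1/(ωC) = 9.71 Ω
Branch 1 (R+jX_L): Z₁ = 47.0 + j27.7 Ω, |Z₁| = 54.6 Ω
Branch 2 (−jX_C): Z₂ = −j9.71 Ω
Parallel: Z = Z₁Z₂/(Z₁+Z₂), |Z| = 10.5 Ω, ∠Z = -80.4°
I = V/|Z| = 1.3/10.5 = 123 mA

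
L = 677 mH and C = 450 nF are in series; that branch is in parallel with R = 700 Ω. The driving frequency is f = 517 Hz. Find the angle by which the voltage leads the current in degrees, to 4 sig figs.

24.80°

ω = 2πf = 3248 rad/s
X_L = ωL = 2199 Ω
X_C = 1/(ωC) = 684.1 Ω
Branch 1: Z₁ = R = 700.0 Ω
Branch 2 (series LC): Z₂ = j(X_L − X_C) = j1515 Ω
Parallel: Z = Z₁Z₂/(Z₁+Z₂), |Z| = 635.5 Ω, ∠Z = 24.80°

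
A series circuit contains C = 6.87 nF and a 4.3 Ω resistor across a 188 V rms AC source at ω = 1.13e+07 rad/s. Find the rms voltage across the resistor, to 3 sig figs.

X_C = 1/(ωC) = 12.9 Ω
Z = 4.30 − j12.9 Ω
|Z| = √(4.30² + 12.9²) = 13.6 Ω
I = V/|Z| = 13.8 A
V_R = I·|Z_R| = 13.8 × 4.30 = 59.5 V

59.5 V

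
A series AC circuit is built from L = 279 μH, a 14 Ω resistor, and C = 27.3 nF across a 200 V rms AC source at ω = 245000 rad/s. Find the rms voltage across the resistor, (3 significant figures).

34.0 V

X_L = ωL = 68.4 Ω
X_C = 1/(ωC) = 150 Ω
Net reactance X = X_L − X_C = -81.2 Ω
Z = 14.0 − j81.2 Ω
|Z| = √(14.0² + 81.2²) = 82.4 Ω
I = V/|Z| = 2.43 A
V_R = I·|Z_R| = 2.43 × 14.0 = 34.0 V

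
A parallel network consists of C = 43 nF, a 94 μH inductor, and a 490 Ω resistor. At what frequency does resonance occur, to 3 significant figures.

ω₀ = 1/√(LC) = 1/√(9.4e-05 × 4.3e-08) = 497400 rad/s
f₀ = ω₀/(2π) = 79.2 kHz

79.2 kHz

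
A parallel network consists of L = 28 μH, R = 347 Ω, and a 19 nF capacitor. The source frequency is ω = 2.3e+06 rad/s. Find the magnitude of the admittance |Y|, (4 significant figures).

X_L = ωL = 64.40 Ω
X_C = 1/(ωC) = 22.88 Ω
Parallel: admittances add. Y = 1/R + 1/(jωL) + jωC
Y = (0.002882 + j0.02817) S
|Y| = 0.02832 S → |Z| = 1/|Y| = 35.31 Ω, ∠Z = −∠Y = -84.16°

28.32 mS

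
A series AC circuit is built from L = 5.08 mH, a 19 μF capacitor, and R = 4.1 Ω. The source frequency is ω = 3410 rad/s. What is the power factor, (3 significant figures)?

X_L = ωL = 17.3 Ω
X_C = 1/(ωC) = 15.4 Ω
Net reactance X = X_L − X_C = 1.89 Ω
Z = 4.10 + j1.89 Ω
|Z| = √(4.10² + 1.89²) = 4.51 Ω
∠Z = arctan(1.89/4.10) = 24.7°
cos φ = cos(24.7°) = 0.908

0.908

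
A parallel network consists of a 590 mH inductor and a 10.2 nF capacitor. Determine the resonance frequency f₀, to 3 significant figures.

2.05 kHz

ω₀ = 1/√(LC) = 1/√(0.59 × 1.02e-08) = 12890 rad/s
f₀ = ω₀/(2π) = 2.05 kHz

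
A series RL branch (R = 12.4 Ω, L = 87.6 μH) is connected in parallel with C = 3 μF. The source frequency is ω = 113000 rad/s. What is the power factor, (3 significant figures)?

0.162

X_L = ωL = 9.90 Ω
X_C = 1/(ωC) = 2.95 Ω
Branch 1 (R+jX_L): Z₁ = 12.4 + j9.90 Ω, |Z₁| = 15.9 Ω
Branch 2 (−jX_C): Z₂ = −j2.95 Ω
Parallel: Z = Z₁Z₂/(Z₁+Z₂), |Z| = 3.29 Ω, ∠Z = -80.7°
cos φ = cos(-80.7°) = 0.162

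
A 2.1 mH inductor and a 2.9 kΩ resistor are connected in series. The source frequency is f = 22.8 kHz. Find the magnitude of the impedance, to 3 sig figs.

ω = 2πf = 143300 rad/s
X_L = ωL = 301 Ω
Z = 2900 + j301 Ω
|Z| = √(2900² + 301²) = 2920 Ω

2920 Ω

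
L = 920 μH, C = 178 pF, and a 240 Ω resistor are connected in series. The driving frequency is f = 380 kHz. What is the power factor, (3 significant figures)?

ω = 2πf = 2.388e+06 rad/s
X_L = ωL = 2200 Ω
X_C = 1/(ωC) = 2350 Ω
Net reactance X = X_L − X_C = -156 Ω
Z = 240 − j156 Ω
|Z| = √(240² + 156²) = 286 Ω
∠Z = arctan(-156/240) = -33.1°
cos φ = cos(-33.1°) = 0.838

0.838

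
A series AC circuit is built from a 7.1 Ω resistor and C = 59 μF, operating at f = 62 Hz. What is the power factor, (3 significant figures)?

0.161

ω = 2πf = 389.6 rad/s
X_C = 1/(ωC) = 43.5 Ω
Z = 7.10 − j43.5 Ω
|Z| = √(7.10² + 43.5²) = 44.1 Ω
∠Z = arctan(-43.5/7.10) = -80.7°
cos φ = cos(-80.7°) = 0.161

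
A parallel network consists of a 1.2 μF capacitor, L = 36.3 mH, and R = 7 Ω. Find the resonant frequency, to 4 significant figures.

ω₀ = 1/√(LC) = 1/√(0.0363 × 1.2e-06) = 4791 rad/s
f₀ = ω₀/(2π) = 762.6 Hz

762.6 Hz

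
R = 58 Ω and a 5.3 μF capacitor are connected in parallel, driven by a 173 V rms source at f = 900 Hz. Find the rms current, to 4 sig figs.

5.982 A

ω = 2πf = 5655 rad/s
X_C = 1/(ωC) = 33.37 Ω
Parallel: admittances add. Y = 1/R + jωC
Y = (0.01724 + j0.02997) S
|Y| = 0.03458 S → |Z| = 1/|Y| = 28.92 Ω, ∠Z = −∠Y = -60.09°
I = V/|Z| = 173/28.92 = 5.982 A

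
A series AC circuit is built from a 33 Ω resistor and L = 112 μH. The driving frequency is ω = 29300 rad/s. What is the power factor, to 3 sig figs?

X_L = ωL = 3.28 Ω
Z = 33.0 + j3.28 Ω
|Z| = √(33.0² + 3.28²) = 33.2 Ω
∠Z = arctan(3.28/33.0) = 5.68°
cos φ = cos(5.68°) = 0.995

0.995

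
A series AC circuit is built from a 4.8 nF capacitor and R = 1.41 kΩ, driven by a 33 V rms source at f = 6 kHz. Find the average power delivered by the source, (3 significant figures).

ω = 2πf = 37700 rad/s
X_C = 1/(ωC) = 5530 Ω
Z = 1410 − j5530 Ω
|Z| = √(1410² + 5530²) = 5700 Ω
∠Z = arctan(-5530/1410) = -75.7°
I = V/|Z| = 5.79 mA
P = VI cos φ = 33 × 0.00579 × cos(-75.7°) = 47.2 mW

47.2 mW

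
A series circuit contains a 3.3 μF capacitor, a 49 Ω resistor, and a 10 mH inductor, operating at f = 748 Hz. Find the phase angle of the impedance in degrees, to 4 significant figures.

ω = 2πf = 4700 rad/s
X_L = ωL = 47.00 Ω
X_C = 1/(ωC) = 64.48 Ω
Net reactance X = X_L − X_C = -17.48 Ω
Z = 49.00 − j17.48 Ω
|Z| = √(49.00² + 17.48²) = 52.02 Ω
∠Z = arctan(-17.48/49.00) = -19.63°

-19.63°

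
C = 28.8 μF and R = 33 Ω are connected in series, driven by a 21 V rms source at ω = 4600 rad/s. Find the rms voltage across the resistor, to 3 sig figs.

X_C = 1/(ωC) = 7.55 Ω
Z = 33.0 − j7.55 Ω
|Z| = √(33.0² + 7.55²) = 33.9 Ω
I = V/|Z| = 620 mA
V_R = I·|Z_R| = 0.620 × 33.0 = 20.5 V

20.5 V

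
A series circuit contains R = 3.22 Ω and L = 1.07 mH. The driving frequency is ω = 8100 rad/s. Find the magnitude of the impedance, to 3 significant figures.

X_L = ωL = 8.67 Ω
Z = 3.22 + j8.67 Ω
|Z| = √(3.22² + 8.67²) = 9.25 Ω

9.25 Ω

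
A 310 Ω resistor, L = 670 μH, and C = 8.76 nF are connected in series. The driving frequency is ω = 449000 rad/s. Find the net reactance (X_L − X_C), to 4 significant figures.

X_L = ωL = 300.8 Ω
X_C = 1/(ωC) = 254.2 Ω
X = 300.8 − 254.2 = 46.59 Ω

46.59 Ω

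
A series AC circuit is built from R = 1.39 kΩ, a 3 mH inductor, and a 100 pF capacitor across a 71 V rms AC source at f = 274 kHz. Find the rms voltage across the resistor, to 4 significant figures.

64.43 V

ω = 2πf = 1.722e+06 rad/s
X_L = ωL = 5165 Ω
X_C = 1/(ωC) = 5809 Ω
Net reactance X = X_L − X_C = -643.8 Ω
Z = 1390 − j643.8 Ω
|Z| = √(1390² + 643.8²) = 1532 Ω
I = V/|Z| = 46.35 mA
V_R = I·|Z_R| = 0.04635 × 1390 = 64.43 V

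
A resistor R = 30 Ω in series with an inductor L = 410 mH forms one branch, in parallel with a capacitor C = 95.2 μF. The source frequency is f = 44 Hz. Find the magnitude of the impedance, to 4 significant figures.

54.93 Ω

ω = 2πf = 276.5 rad/s
X_L = ωL = 113.3 Ω
X_C = 1/(ωC) = 38.00 Ω
Branch 1 (R+jX_L): Z₁ = 30.00 + j113.3 Ω, |Z₁| = 117.3 Ω
Branch 2 (−jX_C): Z₂ = −j38.00 Ω
Parallel: Z = Z₁Z₂/(Z₁+Z₂), |Z| = 54.93 Ω, ∠Z = -83.12°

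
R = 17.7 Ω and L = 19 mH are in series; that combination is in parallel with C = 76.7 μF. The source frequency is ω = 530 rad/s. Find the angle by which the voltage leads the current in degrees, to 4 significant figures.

-20.98°

X_L = ωL = 10.07 Ω
X_C = 1/(ωC) = 24.60 Ω
Branch 1 (R+jX_L): Z₁ = 17.70 + j10.07 Ω, |Z₁| = 20.36 Ω
Branch 2 (−jX_C): Z₂ = −j24.60 Ω
Parallel: Z = Z₁Z₂/(Z₁+Z₂), |Z| = 21.88 Ω, ∠Z = -20.98°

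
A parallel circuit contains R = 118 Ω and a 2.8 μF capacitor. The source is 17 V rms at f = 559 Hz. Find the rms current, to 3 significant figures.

221 mA

ω = 2πf = 3512 rad/s
X_C = 1/(ωC) = 102 Ω
Parallel: admittances add. Y = 1/R + jωC
Y = (0.00847 + j0.00983) S
|Y| = 0.0130 S → |Z| = 1/|Y| = 77.0 Ω, ∠Z = −∠Y = -49.2°
I = V/|Z| = 17/77.0 = 221 mA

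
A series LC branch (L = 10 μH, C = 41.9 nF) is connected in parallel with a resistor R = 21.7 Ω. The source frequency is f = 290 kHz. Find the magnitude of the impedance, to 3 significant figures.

ω = 2πf = 1.822e+06 rad/s
X_L = ωL = 18.2 Ω
X_C = 1/(ωC) = 13.1 Ω
Branch 1: Z₁ = R = 21.7 Ω
Branch 2 (series LC): Z₂ = j(X_L − X_C) = j5.12 Ω
Parallel: Z = Z₁Z₂/(Z₁+Z₂), |Z| = 4.99 Ω, ∠Z = 76.7°

4.99 Ω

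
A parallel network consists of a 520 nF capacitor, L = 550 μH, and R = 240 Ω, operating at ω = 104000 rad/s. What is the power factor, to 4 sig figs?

0.1131

X_L = ωL = 57.20 Ω
X_C = 1/(ωC) = 18.49 Ω
Parallel: admittances add. Y = 1/R + 1/(jωL) + jωC
Y = (0.004167 + j0.03660) S
|Y| = 0.03683 S → |Z| = 1/|Y| = 27.15 Ω, ∠Z = −∠Y = -83.50°
cos φ = cos(-83.50°) = 0.1131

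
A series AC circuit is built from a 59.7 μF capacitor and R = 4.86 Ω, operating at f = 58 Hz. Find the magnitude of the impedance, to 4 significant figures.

46.22 Ω

ω = 2πf = 364.4 rad/s
X_C = 1/(ωC) = 45.96 Ω
Z = 4.860 − j45.96 Ω
|Z| = √(4.860² + 45.96²) = 46.22 Ω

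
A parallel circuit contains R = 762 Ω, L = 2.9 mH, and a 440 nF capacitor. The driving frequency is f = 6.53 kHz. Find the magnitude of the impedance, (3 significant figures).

103 Ω

ω = 2πf = 41030 rad/s
X_L = ωL = 119 Ω
X_C = 1/(ωC) = 55.4 Ω
Parallel: admittances add. Y = 1/R + 1/(jωL) + jωC
Y = (0.00131 + j0.00965) S
|Y| = 0.00974 S → |Z| = 1/|Y| = 103 Ω, ∠Z = −∠Y = -82.3°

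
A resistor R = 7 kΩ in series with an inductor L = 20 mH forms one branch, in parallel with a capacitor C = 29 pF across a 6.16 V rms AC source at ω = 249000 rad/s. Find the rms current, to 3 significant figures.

692 μA

X_L = ωL = 4980 Ω
X_C = 1/(ωC) = 138000 Ω
Branch 1 (R+jX_L): Z₁ = 7000 + j4980 Ω, |Z₁| = 8590 Ω
Branch 2 (−jX_C): Z₂ = −j138000 Ω
Parallel: Z = Z₁Z₂/(Z₁+Z₂), |Z| = 8900 Ω, ∠Z = 32.4°
I = V/|Z| = 6.16/8900 = 692 μA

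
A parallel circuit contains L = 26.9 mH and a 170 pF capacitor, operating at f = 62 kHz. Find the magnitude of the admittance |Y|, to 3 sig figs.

29.2 μS

ω = 2πf = 389600 rad/s
X_L = ωL = 10500 Ω
X_C = 1/(ωC) = 15100 Ω
Parallel: admittances add. Y = 1/(jωL) + jωC
Y = (0 − j2.92e-05) S
|Y| = 2.92e-05 S → |Z| = 1/|Y| = 34200 Ω, ∠Z = −∠Y = 90.0°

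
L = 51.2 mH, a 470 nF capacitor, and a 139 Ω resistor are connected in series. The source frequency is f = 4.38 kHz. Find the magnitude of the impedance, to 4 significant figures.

1339 Ω

ω = 2πf = 27520 rad/s
X_L = ωL = 1409 Ω
X_C = 1/(ωC) = 77.31 Ω
Net reactance X = X_L − X_C = 1332 Ω
Z = 139.0 + j1332 Ω
|Z| = √(139.0² + 1332²) = 1339 Ω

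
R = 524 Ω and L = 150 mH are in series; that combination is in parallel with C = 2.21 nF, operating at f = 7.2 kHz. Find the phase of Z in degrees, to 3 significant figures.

76.3°

ω = 2πf = 45240 rad/s
X_L = ωL = 6790 Ω
X_C = 1/(ωC) = 10000 Ω
Branch 1 (R+jX_L): Z₁ = 524 + j6790 Ω, |Z₁| = 6810 Ω
Branch 2 (−jX_C): Z₂ = −j10000 Ω
Parallel: Z = Z₁Z₂/(Z₁+Z₂), |Z| = 20900 Ω, ∠Z = 76.3°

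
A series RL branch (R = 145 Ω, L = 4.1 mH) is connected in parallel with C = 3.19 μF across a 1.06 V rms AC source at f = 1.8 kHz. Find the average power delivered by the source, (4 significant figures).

7.030 mW

ω = 2πf = 11310 rad/s
X_L = ωL = 46.37 Ω
X_C = 1/(ωC) = 27.72 Ω
Branch 1 (R+jX_L): Z₁ = 145.0 + j46.37 Ω, |Z₁| = 152.2 Ω
Branch 2 (−jX_C): Z₂ = −j27.72 Ω
Parallel: Z = Z₁Z₂/(Z₁+Z₂), |Z| = 28.86 Ω, ∠Z = -79.60°
I = V/|Z| = 36.73 mA
P = VI cos φ = 1.06 × 0.03673 × cos(-79.60°) = 7.030 mW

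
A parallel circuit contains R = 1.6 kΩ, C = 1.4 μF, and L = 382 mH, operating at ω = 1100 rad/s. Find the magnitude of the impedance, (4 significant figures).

955.2 Ω

X_L = ωL = 420.2 Ω
X_C = 1/(ωC) = 649.4 Ω
Parallel: admittances add. Y = 1/R + 1/(jωL) + jωC
Y = (0.0006250 − j0.0008398) S
|Y| = 0.001047 S → |Z| = 1/|Y| = 955.2 Ω, ∠Z = −∠Y = 53.34°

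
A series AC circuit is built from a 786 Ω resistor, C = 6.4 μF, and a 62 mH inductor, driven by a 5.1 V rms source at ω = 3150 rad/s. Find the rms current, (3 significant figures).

6.38 mA

X_L = ωL = 195 Ω
X_C = 1/(ωC) = 49.6 Ω
Net reactance X = X_L − X_C = 146 Ω
Z = 786 + j146 Ω
|Z| = √(786² + 146²) = 799 Ω
I = V/|Z| = 5.1/799 = 6.38 mA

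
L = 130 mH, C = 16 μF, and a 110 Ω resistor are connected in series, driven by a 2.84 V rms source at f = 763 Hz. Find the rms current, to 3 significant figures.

4.58 mA

ω = 2πf = 4794 rad/s
X_L = ωL = 623 Ω
X_C = 1/(ωC) = 13.0 Ω
Net reactance X = X_L − X_C = 610 Ω
Z = 110 + j610 Ω
|Z| = √(110² + 610²) = 620 Ω
I = V/|Z| = 2.84/620 = 4.58 mA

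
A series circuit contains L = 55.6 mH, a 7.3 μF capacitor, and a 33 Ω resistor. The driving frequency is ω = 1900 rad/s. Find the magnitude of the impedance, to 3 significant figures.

47.1 Ω

X_L = ωL = 106 Ω
X_C = 1/(ωC) = 72.1 Ω
Net reactance X = X_L − X_C = 33.5 Ω
Z = 33.0 + j33.5 Ω
|Z| = √(33.0² + 33.5²) = 47.1 Ω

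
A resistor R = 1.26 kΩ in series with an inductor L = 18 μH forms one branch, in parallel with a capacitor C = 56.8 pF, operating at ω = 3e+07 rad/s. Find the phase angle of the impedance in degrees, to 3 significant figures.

-64.7°

X_L = ωL = 540 Ω
X_C = 1/(ωC) = 587 Ω
Branch 1 (R+jX_L): Z₁ = 1260 + j540 Ω, |Z₁| = 1370 Ω
Branch 2 (−jX_C): Z₂ = −j587 Ω
Parallel: Z = Z₁Z₂/(Z₁+Z₂), |Z| = 638 Ω, ∠Z = -64.7°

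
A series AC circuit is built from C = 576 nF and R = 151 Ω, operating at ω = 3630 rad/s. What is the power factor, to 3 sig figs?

0.301

X_C = 1/(ωC) = 478 Ω
Z = 151 − j478 Ω
|Z| = √(151² + 478²) = 502 Ω
∠Z = arctan(-478/151) = -72.5°
cos φ = cos(-72.5°) = 0.301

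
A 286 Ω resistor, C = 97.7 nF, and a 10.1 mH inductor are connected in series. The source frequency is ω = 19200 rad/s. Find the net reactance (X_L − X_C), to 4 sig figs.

-339.2 Ω

X_L = ωL = 193.9 Ω
X_C = 1/(ωC) = 533.1 Ω
X = 193.9 − 533.1 = -339.2 Ω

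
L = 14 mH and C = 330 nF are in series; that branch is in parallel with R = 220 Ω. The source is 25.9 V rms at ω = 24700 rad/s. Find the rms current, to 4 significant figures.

X_L = ωL = 345.8 Ω
X_C = 1/(ωC) = 122.7 Ω
Branch 1: Z₁ = R = 220.0 Ω
Branch 2 (series LC): Z₂ = j(X_L − X_C) = j223.1 Ω
Parallel: Z = Z₁Z₂/(Z₁+Z₂), |Z| = 156.7 Ω, ∠Z = 44.60°
I = V/|Z| = 25.9/156.7 = 165.3 mA

165.3 mA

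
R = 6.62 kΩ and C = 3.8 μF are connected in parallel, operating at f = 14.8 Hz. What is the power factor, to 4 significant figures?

ω = 2πf = 92.99 rad/s
X_C = 1/(ωC) = 2830 Ω
Parallel: admittances add. Y = 1/R + jωC
Y = (0.0001511 + j0.0003534) S
|Y| = 0.0003843 S → |Z| = 1/|Y| = 2602 Ω, ∠Z = −∠Y = -66.85°
cos φ = cos(-66.85°) = 0.3931

0.3931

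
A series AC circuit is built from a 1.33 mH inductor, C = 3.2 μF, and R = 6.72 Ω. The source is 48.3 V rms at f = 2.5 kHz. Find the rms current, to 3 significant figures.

ω = 2πf = 15710 rad/s
X_L = ωL = 20.9 Ω
X_C = 1/(ωC) = 19.9 Ω
Net reactance X = X_L − X_C = 0.997 Ω
Z = 6.72 + j0.997 Ω
|Z| = √(6.72² + 0.997²) = 6.79 Ω
I = V/|Z| = 48.3/6.79 = 7.11 A

7.11 A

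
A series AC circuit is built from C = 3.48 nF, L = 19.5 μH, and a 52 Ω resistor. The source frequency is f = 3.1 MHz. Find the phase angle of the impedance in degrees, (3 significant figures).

81.9°

ω = 2πf = 1.948e+07 rad/s
X_L = ωL = 380 Ω
X_C = 1/(ωC) = 14.8 Ω
Net reactance X = X_L − X_C = 365 Ω
Z = 52.0 + j365 Ω
|Z| = √(52.0² + 365²) = 369 Ω
∠Z = arctan(365/52.0) = 81.9°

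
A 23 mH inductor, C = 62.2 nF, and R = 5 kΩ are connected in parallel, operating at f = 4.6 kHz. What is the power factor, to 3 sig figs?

0.563

ω = 2πf = 28900 rad/s
X_L = ωL = 665 Ω
X_C = 1/(ωC) = 556 Ω
Parallel: admittances add. Y = 1/R + 1/(jωL) + jωC
Y = (0.000200 + j0.000293) S
|Y| = 0.000355 S → |Z| = 1/|Y| = 2820 Ω, ∠Z = −∠Y = -55.7°
cos φ = cos(-55.7°) = 0.563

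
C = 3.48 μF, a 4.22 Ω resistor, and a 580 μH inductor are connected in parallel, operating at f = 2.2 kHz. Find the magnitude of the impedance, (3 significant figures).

4.02 Ω

ω = 2πf = 13820 rad/s
X_L = ωL = 8.02 Ω
X_C = 1/(ωC) = 20.8 Ω
Parallel: admittances add. Y = 1/R + 1/(jωL) + jωC
Y = (0.237 − j0.0766) S
|Y| = 0.249 S → |Z| = 1/|Y| = 4.02 Ω, ∠Z = −∠Y = 17.9°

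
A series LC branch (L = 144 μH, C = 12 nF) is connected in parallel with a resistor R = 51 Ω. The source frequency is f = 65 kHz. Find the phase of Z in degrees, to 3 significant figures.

ω = 2πf = 408400 rad/s
X_L = ωL = 58.8 Ω
X_C = 1/(ωC) = 204 Ω
Branch 1: Z₁ = R = 51.0 Ω
Branch 2 (series LC): Z₂ = j(X_L − X_C) = −j145 Ω
Parallel: Z = Z₁Z₂/(Z₁+Z₂), |Z| = 48.1 Ω, ∠Z = -19.3°

-19.3°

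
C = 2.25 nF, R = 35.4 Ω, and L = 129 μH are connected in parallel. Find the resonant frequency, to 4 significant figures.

ω₀ = 1/√(LC) = 1/√(0.000129 × 2.25e-09) = 1.856e+06 rad/s
f₀ = ω₀/(2π) = 295.4 kHz

295.4 kHz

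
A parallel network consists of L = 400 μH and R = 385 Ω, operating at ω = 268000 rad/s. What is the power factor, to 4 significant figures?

X_L = ωL = 107.2 Ω
Parallel: admittances add. Y = 1/R + 1/(jωL)
Y = (0.002597 − j0.009328) S
|Y| = 0.009683 S → |Z| = 1/|Y| = 103.3 Ω, ∠Z = −∠Y = 74.44°
cos φ = cos(74.44°) = 0.2682

0.2682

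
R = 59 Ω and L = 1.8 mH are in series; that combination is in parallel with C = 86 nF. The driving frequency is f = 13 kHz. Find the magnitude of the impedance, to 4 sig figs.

381.1 Ω

ω = 2πf = 81680 rad/s
X_L = ωL = 147.0 Ω
X_C = 1/(ωC) = 142.4 Ω
Branch 1 (R+jX_L): Z₁ = 59.00 + j147.0 Ω, |Z₁| = 158.4 Ω
Branch 2 (−jX_C): Z₂ = −j142.4 Ω
Parallel: Z = Z₁Z₂/(Z₁+Z₂), |Z| = 381.1 Ω, ∠Z = -26.39°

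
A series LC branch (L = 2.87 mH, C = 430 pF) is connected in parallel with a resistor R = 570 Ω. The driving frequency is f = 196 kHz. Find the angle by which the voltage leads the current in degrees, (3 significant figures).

19.1°

ω = 2πf = 1.232e+06 rad/s
X_L = ωL = 3530 Ω
X_C = 1/(ωC) = 1890 Ω
Branch 1: Z₁ = R = 570 Ω
Branch 2 (series LC): Z₂ = j(X_L − X_C) = j1650 Ω
Parallel: Z = Z₁Z₂/(Z₁+Z₂), |Z| = 539 Ω, ∠Z = 19.1°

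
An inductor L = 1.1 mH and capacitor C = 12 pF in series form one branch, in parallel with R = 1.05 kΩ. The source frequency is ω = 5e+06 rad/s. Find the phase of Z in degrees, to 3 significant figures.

X_L = ωL = 5500 Ω
X_C = 1/(ωC) = 16700 Ω
Branch 1: Z₁ = R = 1050 Ω
Branch 2 (series LC): Z₂ = j(X_L − X_C) = −j11200 Ω
Parallel: Z = Z₁Z₂/(Z₁+Z₂), |Z| = 1050 Ω, ∠Z = -5.37°

-5.37°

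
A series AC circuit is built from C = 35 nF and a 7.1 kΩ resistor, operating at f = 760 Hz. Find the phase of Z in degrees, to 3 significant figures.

-40.1°

ω = 2πf = 4775 rad/s
X_C = 1/(ωC) = 5980 Ω
Z = 7100 − j5980 Ω
|Z| = √(7100² + 5980²) = 9280 Ω
∠Z = arctan(-5980/7100) = -40.1°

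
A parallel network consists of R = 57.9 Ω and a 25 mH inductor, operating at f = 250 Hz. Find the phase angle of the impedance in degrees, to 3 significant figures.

ω = 2πf = 1571 rad/s
X_L = ωL = 39.3 Ω
Parallel: admittances add. Y = 1/R + 1/(jωL)
Y = (0.0173 − j0.0255) S
|Y| = 0.0308 S → |Z| = 1/|Y| = 32.5 Ω, ∠Z = −∠Y = 55.9°

55.9°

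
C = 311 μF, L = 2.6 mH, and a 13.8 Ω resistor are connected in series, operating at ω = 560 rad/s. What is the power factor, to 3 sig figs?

0.955

X_L = ωL = 1.46 Ω
X_C = 1/(ωC) = 5.74 Ω
Net reactance X = X_L − X_C = -4.29 Ω
Z = 13.8 − j4.29 Ω
|Z| = √(13.8² + 4.29²) = 14.5 Ω
∠Z = arctan(-4.29/13.8) = -17.3°
cos φ = cos(-17.3°) = 0.955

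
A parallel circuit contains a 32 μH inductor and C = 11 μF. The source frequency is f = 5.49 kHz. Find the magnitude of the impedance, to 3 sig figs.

1.90 Ω

ω = 2πf = 34490 rad/s
X_L = ωL = 1.10 Ω
X_C = 1/(ωC) = 2.64 Ω
Parallel: admittances add. Y = 1/(jωL) + jωC
Y = (0 − j0.526) S
|Y| = 0.526 S → |Z| = 1/|Y| = 1.90 Ω, ∠Z = −∠Y = 90.0°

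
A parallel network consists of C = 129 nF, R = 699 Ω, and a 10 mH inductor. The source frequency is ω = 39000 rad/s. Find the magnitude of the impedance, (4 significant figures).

350.7 Ω

X_L = ωL = 390.0 Ω
X_C = 1/(ωC) = 198.8 Ω
Parallel: admittances add. Y = 1/R + 1/(jωL) + jωC
Y = (0.001431 + j0.002467) S
|Y| = 0.002852 S → |Z| = 1/|Y| = 350.7 Ω, ∠Z = −∠Y = -59.89°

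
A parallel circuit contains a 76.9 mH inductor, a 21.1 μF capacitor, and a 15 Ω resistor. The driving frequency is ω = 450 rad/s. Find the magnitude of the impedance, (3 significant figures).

14.4 Ω

X_L = ωL = 34.6 Ω
X_C = 1/(ωC) = 105 Ω
Parallel: admittances add. Y = 1/R + 1/(jωL) + jωC
Y = (0.0667 − j0.0194) S
|Y| = 0.0694 S → |Z| = 1/|Y| = 14.4 Ω, ∠Z = −∠Y = 16.2°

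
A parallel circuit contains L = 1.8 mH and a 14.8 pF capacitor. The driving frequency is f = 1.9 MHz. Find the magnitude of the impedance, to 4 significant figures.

7684 Ω

ω = 2πf = 1.194e+07 rad/s
X_L = ωL = 21490 Ω
X_C = 1/(ωC) = 5660 Ω
Parallel: admittances add. Y = 1/(jωL) + jωC
Y = (0 + j0.0001301) S
|Y| = 0.0001301 S → |Z| = 1/|Y| = 7684 Ω, ∠Z = −∠Y = -90.00°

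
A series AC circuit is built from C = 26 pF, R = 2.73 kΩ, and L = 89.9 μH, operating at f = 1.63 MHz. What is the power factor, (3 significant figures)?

ω = 2πf = 1.024e+07 rad/s
X_L = ωL = 921 Ω
X_C = 1/(ωC) = 3760 Ω
Net reactance X = X_L − X_C = -2830 Ω
Z = 2730 − j2830 Ω
|Z| = √(2730² + 2830²) = 3940 Ω
∠Z = arctan(-2830/2730) = -46.1°
cos φ = cos(-46.1°) = 0.694

0.694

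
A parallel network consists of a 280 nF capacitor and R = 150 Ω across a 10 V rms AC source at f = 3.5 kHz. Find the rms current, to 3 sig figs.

ω = 2πf = 21990 rad/s
X_C = 1/(ωC) = 162 Ω
Parallel: admittances add. Y = 1/R + jωC
Y = (0.00667 + j0.00616) S
|Y| = 0.00908 S → |Z| = 1/|Y| = 110 Ω, ∠Z = −∠Y = -42.7°
I = V/|Z| = 10/110 = 90.8 mA

90.8 mA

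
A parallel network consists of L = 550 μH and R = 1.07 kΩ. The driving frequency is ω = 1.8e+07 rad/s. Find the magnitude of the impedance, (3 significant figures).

X_L = ωL = 9900 Ω
Parallel: admittances add. Y = 1/R + 1/(jωL)
Y = (0.000935 − j0.000101) S
|Y| = 0.000940 S → |Z| = 1/|Y| = 1060 Ω, ∠Z = −∠Y = 6.17°

1060 Ω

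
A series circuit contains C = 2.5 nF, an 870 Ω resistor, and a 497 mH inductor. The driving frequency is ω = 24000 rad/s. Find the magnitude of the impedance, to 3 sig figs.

4820 Ω

X_L = ωL = 11900 Ω
X_C = 1/(ωC) = 16700 Ω
Net reactance X = X_L − X_C = -4740 Ω
Z = 870 − j4740 Ω
|Z| = √(870² + 4740²) = 4820 Ω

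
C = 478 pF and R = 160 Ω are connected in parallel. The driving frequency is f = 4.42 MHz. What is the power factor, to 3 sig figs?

0.426

ω = 2πf = 2.777e+07 rad/s
X_C = 1/(ωC) = 75.3 Ω
Parallel: admittances add. Y = 1/R + jωC
Y = (0.00625 + j0.0133) S
|Y| = 0.0147 S → |Z| = 1/|Y| = 68.2 Ω, ∠Z = −∠Y = -64.8°
cos φ = cos(-64.8°) = 0.426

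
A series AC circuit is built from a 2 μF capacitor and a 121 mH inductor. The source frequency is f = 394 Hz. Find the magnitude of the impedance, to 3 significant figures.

97.6 Ω

ω = 2πf = 2476 rad/s
X_L = ωL = 300 Ω
X_C = 1/(ωC) = 202 Ω
Net reactance X = X_L − X_C = 97.6 Ω
Z = j97.6 Ω
|Z| = √(0² + 97.6²) = 97.6 Ω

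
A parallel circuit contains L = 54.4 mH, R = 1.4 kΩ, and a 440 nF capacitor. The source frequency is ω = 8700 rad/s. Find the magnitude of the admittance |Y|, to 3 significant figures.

1.86 mS

X_L = ωL = 473 Ω
X_C = 1/(ωC) = 261 Ω
Parallel: admittances add. Y = 1/R + 1/(jωL) + jωC
Y = (0.000714 + j0.00172) S
|Y| = 0.00186 S → |Z| = 1/|Y| = 538 Ω, ∠Z = −∠Y = -67.4°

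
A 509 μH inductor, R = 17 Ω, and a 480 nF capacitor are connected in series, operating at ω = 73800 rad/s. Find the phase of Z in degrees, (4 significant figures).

28.77°

X_L = ωL = 37.56 Ω
X_C = 1/(ωC) = 28.23 Ω
Net reactance X = X_L − X_C = 9.335 Ω
Z = 17.00 + j9.335 Ω
|Z| = √(17.00² + 9.335²) = 19.39 Ω
∠Z = arctan(9.335/17.00) = 28.77°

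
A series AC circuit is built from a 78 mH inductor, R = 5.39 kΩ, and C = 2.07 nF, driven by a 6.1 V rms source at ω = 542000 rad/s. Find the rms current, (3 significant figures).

X_L = ωL = 42300 Ω
X_C = 1/(ωC) = 891 Ω
Net reactance X = X_L − X_C = 41400 Ω
Z = 5390 + j41400 Ω
|Z| = √(5390² + 41400²) = 41700 Ω
I = V/|Z| = 6.1/41700 = 146 μA

146 μA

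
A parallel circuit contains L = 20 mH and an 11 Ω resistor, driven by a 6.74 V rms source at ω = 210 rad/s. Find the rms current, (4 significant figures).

1.718 A

X_L = ωL = 4.200 Ω
Parallel: admittances add. Y = 1/R + 1/(jωL)
Y = (0.09091 − j0.2381) S
|Y| = 0.2549 S → |Z| = 1/|Y| = 3.924 Ω, ∠Z = −∠Y = 69.10°
I = V/|Z| = 6.74/3.924 = 1.718 A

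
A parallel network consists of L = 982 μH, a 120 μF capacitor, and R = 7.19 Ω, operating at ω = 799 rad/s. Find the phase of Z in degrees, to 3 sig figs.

X_L = ωL = 0.785 Ω
X_C = 1/(ωC) = 10.4 Ω
Parallel: admittances add. Y = 1/R + 1/(jωL) + jωC
Y = (0.139 − j1.18) S
|Y| = 1.19 S → |Z| = 1/|Y| = 0.843 Ω, ∠Z = −∠Y = 83.3°

83.3°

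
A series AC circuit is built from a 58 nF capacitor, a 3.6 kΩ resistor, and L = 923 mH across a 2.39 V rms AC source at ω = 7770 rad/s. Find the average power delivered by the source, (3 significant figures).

549 μW

X_L = ωL = 7170 Ω
X_C = 1/(ωC) = 2220 Ω
Net reactance X = X_L − X_C = 4950 Ω
Z = 3600 + j4950 Ω
|Z| = √(3600² + 4950²) = 6120 Ω
∠Z = arctan(4950/3600) = 54.0°
I = V/|Z| = 390 μA
P = VI cos φ = 2.39 × 0.000390 × cos(54.0°) = 549 μW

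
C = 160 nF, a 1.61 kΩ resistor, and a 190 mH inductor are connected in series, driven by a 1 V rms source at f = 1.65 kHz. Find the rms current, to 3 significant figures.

ω = 2πf = 10370 rad/s
X_L = ωL = 1970 Ω
X_C = 1/(ωC) = 603 Ω
Net reactance X = X_L − X_C = 1370 Ω
Z = 1610 + j1370 Ω
|Z| = √(1610² + 1370²) = 2110 Ω
I = V/|Z| = 1/2110 = 473 μA

473 μA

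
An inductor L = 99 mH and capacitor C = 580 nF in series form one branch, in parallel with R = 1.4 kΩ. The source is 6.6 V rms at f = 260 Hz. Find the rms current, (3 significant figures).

8.76 mA

ω = 2πf = 1634 rad/s
X_L = ωL = 162 Ω
X_C = 1/(ωC) = 1060 Ω
Branch 1: Z₁ = R = 1400 Ω
Branch 2 (series LC): Z₂ = j(X_L − X_C) = −j894 Ω
Parallel: Z = Z₁Z₂/(Z₁+Z₂), |Z| = 753 Ω, ∠Z = -57.4°
I = V/|Z| = 6.6/753 = 8.76 mA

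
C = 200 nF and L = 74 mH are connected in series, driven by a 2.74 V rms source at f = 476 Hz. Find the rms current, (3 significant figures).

1.89 mA

ω = 2πf = 2991 rad/s
X_L = ωL = 221 Ω
X_C = 1/(ωC) = 1670 Ω
Net reactance X = X_L − X_C = -1450 Ω
Z = − j1450 Ω
|Z| = √(0² + 1450²) = 1450 Ω
I = V/|Z| = 2.74/1450 = 1.89 mA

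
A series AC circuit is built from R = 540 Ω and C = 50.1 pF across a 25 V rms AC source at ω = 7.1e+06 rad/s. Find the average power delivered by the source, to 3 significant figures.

41.2 mW

X_C = 1/(ωC) = 2810 Ω
Z = 540 − j2810 Ω
|Z| = √(540² + 2810²) = 2860 Ω
∠Z = arctan(-2810/540) = -79.1°
I = V/|Z| = 8.73 mA
P = VI cos φ = 25 × 0.00873 × cos(-79.1°) = 41.2 mW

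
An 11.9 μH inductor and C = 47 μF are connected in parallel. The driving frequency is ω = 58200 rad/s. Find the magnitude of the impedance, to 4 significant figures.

X_L = ωL = 0.6926 Ω
X_C = 1/(ωC) = 0.3656 Ω
Parallel: admittances add. Y = 1/(jωL) + jωC
Y = (0 + j1.292) S
|Y| = 1.292 S → |Z| = 1/|Y| = 0.7743 Ω, ∠Z = −∠Y = -90.00°

0.7743 Ω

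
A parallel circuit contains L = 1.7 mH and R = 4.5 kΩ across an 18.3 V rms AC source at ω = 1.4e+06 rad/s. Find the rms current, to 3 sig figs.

X_L = ωL = 2380 Ω
Parallel: admittances add. Y = 1/R + 1/(jωL)
Y = (0.000222 − j0.000420) S
|Y| = 0.000475 S → |Z| = 1/|Y| = 2100 Ω, ∠Z = −∠Y = 62.1°
I = V/|Z| = 18.3/2100 = 8.70 mA

8.70 mA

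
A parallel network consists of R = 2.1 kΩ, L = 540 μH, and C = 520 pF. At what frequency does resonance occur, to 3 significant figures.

ω₀ = 1/√(LC) = 1/√(0.00054 × 5.2e-10) = 1.887e+06 rad/s
f₀ = ω₀/(2π) = 300 kHz

300 kHz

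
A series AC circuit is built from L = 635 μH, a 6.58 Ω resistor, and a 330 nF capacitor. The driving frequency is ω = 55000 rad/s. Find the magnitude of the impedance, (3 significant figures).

X_L = ωL = 34.9 Ω
X_C = 1/(ωC) = 55.1 Ω
Net reactance X = X_L − X_C = -20.2 Ω
Z = 6.58 − j20.2 Ω
|Z| = √(6.58² + 20.2²) = 21.2 Ω

21.2 Ω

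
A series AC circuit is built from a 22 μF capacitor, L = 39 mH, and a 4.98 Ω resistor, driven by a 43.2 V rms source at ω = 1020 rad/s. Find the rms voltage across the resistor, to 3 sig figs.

X_L = ωL = 39.8 Ω
X_C = 1/(ωC) = 44.6 Ω
Net reactance X = X_L − X_C = -4.78 Ω
Z = 4.98 − j4.78 Ω
|Z| = √(4.98² + 4.78²) = 6.91 Ω
I = V/|Z| = 6.26 A
V_R = I·|Z_R| = 6.26 × 4.98 = 31.2 V

31.2 V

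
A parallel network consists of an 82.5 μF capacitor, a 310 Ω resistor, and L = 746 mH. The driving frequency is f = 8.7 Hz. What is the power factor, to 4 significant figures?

0.1591

ω = 2πf = 54.66 rad/s
X_L = ωL = 40.78 Ω
X_C = 1/(ωC) = 221.7 Ω
Parallel: admittances add. Y = 1/R + 1/(jωL) + jωC
Y = (0.003226 − j0.02001) S
|Y| = 0.02027 S → |Z| = 1/|Y| = 49.33 Ω, ∠Z = −∠Y = 80.84°
cos φ = cos(80.84°) = 0.1591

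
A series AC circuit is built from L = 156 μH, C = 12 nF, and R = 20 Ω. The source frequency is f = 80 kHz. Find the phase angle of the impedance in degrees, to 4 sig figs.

-77.11°

ω = 2πf = 502700 rad/s
X_L = ωL = 78.41 Ω
X_C = 1/(ωC) = 165.8 Ω
Net reactance X = X_L − X_C = -87.37 Ω
Z = 20.00 − j87.37 Ω
|Z| = √(20.00² + 87.37²) = 89.63 Ω
∠Z = arctan(-87.37/20.00) = -77.11°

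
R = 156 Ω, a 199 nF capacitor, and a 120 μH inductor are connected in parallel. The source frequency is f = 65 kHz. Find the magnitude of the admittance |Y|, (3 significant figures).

ω = 2πf = 408400 rad/s
X_L = ωL = 49.0 Ω
X_C = 1/(ωC) = 12.3 Ω
Parallel: admittances add. Y = 1/R + 1/(jωL) + jωC
Y = (0.00641 + j0.0609) S
|Y| = 0.0612 S → |Z| = 1/|Y| = 16.3 Ω, ∠Z = −∠Y = -84.0°

61.2 mS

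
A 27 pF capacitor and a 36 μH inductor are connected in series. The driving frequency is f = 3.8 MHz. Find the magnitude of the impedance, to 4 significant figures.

ω = 2πf = 2.388e+07 rad/s
X_L = ωL = 859.5 Ω
X_C = 1/(ωC) = 1551 Ω
Net reactance X = X_L − X_C = -691.7 Ω
Z = − j691.7 Ω
|Z| = √(0² + 691.7²) = 691.7 Ω

691.7 Ω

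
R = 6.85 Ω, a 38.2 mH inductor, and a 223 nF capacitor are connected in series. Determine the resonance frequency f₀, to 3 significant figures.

ω₀ = 1/√(LC) = 1/√(0.0382 × 2.23e-07) = 10830 rad/s
f₀ = ω₀/(2π) = 1.72 kHz

1.72 kHz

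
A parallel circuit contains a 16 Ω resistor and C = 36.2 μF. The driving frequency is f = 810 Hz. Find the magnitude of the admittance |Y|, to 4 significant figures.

ω = 2πf = 5089 rad/s
X_C = 1/(ωC) = 5.428 Ω
Parallel: admittances add. Y = 1/R + jωC
Y = (0.06250 + j0.1842) S
|Y| = 0.1945 S → |Z| = 1/|Y| = 5.140 Ω, ∠Z = −∠Y = -71.26°

194.5 mS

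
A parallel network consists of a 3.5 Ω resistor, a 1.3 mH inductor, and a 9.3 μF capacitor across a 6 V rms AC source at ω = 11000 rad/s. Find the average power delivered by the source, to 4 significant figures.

10.29 W

X_L = ωL = 14.30 Ω
X_C = 1/(ωC) = 9.775 Ω
Parallel: admittances add. Y = 1/R + 1/(jωL) + jωC
Y = (0.2857 + j0.03237) S
|Y| = 0.2875 S → |Z| = 1/|Y| = 3.478 Ω, ∠Z = −∠Y = -6.464°
I = V/|Z| = 1.725 A
P = VI cos φ = 6 × 1.725 × cos(-6.464°) = 10.29 W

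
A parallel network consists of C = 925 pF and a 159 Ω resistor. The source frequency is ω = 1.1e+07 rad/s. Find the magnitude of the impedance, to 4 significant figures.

X_C = 1/(ωC) = 98.28 Ω
Parallel: admittances add. Y = 1/R + jωC
Y = (0.006289 + j0.01018) S
|Y| = 0.01196 S → |Z| = 1/|Y| = 83.60 Ω, ∠Z = −∠Y = -58.28°

83.60 Ω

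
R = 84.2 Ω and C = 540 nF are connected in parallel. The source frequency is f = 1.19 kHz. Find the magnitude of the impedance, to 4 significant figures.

ω = 2πf = 7477 rad/s
X_C = 1/(ωC) = 247.7 Ω
Parallel: admittances add. Y = 1/R + jωC
Y = (0.01188 + j0.004038) S
|Y| = 0.01254 S → |Z| = 1/|Y| = 79.72 Ω, ∠Z = −∠Y = -18.78°

79.72 Ω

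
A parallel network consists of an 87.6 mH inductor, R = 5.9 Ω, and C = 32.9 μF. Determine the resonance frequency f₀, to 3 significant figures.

93.7 Hz

ω₀ = 1/√(LC) = 1/√(0.0876 × 3.29e-05) = 589.0 rad/s
f₀ = ω₀/(2π) = 93.7 Hz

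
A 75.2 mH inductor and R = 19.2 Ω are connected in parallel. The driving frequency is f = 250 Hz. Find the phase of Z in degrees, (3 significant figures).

9.23°

ω = 2πf = 1571 rad/s
X_L = ωL = 118 Ω
Parallel: admittances add. Y = 1/R + 1/(jωL)
Y = (0.0521 − j0.00847) S
|Y| = 0.0528 S → |Z| = 1/|Y| = 19.0 Ω, ∠Z = −∠Y = 9.23°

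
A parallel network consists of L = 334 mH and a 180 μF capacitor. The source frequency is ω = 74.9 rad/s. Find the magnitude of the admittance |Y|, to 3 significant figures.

26.5 mS

X_L = ωL = 25.0 Ω
X_C = 1/(ωC) = 74.2 Ω
Parallel: admittances add. Y = 1/(jωL) + jωC
Y = (0 − j0.0265) S
|Y| = 0.0265 S → |Z| = 1/|Y| = 37.7 Ω, ∠Z = −∠Y = 90.0°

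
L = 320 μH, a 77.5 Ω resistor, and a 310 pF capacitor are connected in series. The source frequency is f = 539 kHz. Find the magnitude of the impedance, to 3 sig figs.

ω = 2πf = 3.387e+06 rad/s
X_L = ωL = 1080 Ω
X_C = 1/(ωC) = 953 Ω
Net reactance X = X_L − X_C = 131 Ω
Z = 77.5 + j131 Ω
|Z| = √(77.5² + 131²) = 152 Ω

152 Ω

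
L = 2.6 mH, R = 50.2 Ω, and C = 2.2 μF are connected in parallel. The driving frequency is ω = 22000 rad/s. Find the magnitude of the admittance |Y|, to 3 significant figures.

36.8 mS

X_L = ωL = 57.2 Ω
X_C = 1/(ωC) = 20.7 Ω
Parallel: admittances add. Y = 1/R + 1/(jωL) + jωC
Y = (0.0199 + j0.0309) S
|Y| = 0.0368 S → |Z| = 1/|Y| = 27.2 Ω, ∠Z = −∠Y = -57.2°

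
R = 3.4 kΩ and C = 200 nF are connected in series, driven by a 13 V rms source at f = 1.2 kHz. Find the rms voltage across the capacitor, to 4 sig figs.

2.489 V

ω = 2πf = 7540 rad/s
X_C = 1/(ωC) = 663.1 Ω
Z = 3400 − j663.1 Ω
|Z| = √(3400² + 663.1²) = 3464 Ω
I = V/|Z| = 3.753 mA
V_C = I·|Z_C| = 0.003753 × 663.1 = 2.489 V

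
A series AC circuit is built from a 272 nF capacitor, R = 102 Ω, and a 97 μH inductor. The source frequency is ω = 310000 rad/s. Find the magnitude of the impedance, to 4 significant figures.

103.6 Ω

X_L = ωL = 30.07 Ω
X_C = 1/(ωC) = 11.86 Ω
Net reactance X = X_L − X_C = 18.21 Ω
Z = 102.0 + j18.21 Ω
|Z| = √(102.0² + 18.21²) = 103.6 Ω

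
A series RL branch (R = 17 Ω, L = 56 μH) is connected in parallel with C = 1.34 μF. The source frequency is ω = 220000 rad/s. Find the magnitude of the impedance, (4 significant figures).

X_L = ωL = 12.32 Ω
X_C = 1/(ωC) = 3.392 Ω
Branch 1 (R+jX_L): Z₁ = 17.00 + j12.32 Ω, |Z₁| = 20.99 Ω
Branch 2 (−jX_C): Z₂ = −j3.392 Ω
Parallel: Z = Z₁Z₂/(Z₁+Z₂), |Z| = 3.709 Ω, ∠Z = -81.78°

3.709 Ω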